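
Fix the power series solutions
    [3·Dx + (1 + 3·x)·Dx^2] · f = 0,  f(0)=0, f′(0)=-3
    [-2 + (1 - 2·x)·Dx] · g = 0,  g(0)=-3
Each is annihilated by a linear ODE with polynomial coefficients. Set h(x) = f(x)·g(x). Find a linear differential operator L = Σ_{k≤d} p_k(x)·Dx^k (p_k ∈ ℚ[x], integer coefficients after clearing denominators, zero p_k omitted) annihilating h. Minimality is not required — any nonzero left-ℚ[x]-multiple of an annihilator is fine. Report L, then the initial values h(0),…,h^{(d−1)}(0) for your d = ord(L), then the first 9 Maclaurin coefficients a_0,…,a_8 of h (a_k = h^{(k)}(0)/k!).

L = 6 + (1 + 18·x)·Dx + (-1 - x + 6·x^2)·Dx^2  (order 2).
h: a_k = 0, 9, 9/2, 36, 45/4, 1683/10, -279/10, 30852/35, -195273/280, …
ICs: h(0) = 0, h′(0) = 9.

f: a_k = 0, -3, 9/2, -9, 81/4, -243/5, 243/2, -2187/7, 6561/8, …
g: a_k = -3, -6, -12, -24, -48, -96, -192, -384, -768, …
Sym-product of L_f,L_g gives L₀ (≤ ord 2).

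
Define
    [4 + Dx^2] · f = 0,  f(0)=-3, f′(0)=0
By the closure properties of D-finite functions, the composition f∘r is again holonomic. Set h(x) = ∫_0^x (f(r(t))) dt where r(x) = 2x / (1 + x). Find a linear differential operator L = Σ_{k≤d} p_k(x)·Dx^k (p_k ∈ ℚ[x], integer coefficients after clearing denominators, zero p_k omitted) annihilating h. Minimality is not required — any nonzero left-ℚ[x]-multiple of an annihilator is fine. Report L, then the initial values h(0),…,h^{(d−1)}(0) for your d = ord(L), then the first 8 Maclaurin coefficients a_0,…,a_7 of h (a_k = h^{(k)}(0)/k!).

L = 16·Dx + (2 + 6·x + 6·x^2 + 2·x^3)·Dx^2 + (1 + 4·x + 6·x^2 + 4·x^3 + x^4)·Dx^3  (order 3).
h: a_k = 0, -3, 0, 8, -12, 8, 16/3, -392/15, …
ICs: h(0) = 0, h′(0) = -3, h′′(0) = 0.

f: a_k = -3, 0, 6, 0, -2, 0, 4/15, 0, …
L₀ from L_f via x↦r, Dx↦r'^{-1}Dx.
∫: right-multiply L₀ by Dx.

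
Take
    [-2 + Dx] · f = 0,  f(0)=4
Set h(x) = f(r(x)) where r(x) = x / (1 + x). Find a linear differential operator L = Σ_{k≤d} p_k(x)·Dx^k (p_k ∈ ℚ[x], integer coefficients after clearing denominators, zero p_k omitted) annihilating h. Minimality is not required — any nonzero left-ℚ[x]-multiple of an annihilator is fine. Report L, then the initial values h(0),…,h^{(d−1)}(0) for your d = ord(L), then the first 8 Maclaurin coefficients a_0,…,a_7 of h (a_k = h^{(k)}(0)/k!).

L = -2 + (1 + 2·x + x^2)·Dx  (order 1).
h: a_k = 4, 8, 0, -8/3, 8/3, -8/5, 16/45, 40/63, …
ICs: h(0) = 4.

f: a_k = 4, 8, 8, 16/3, 8/3, 16/15, 16/45, 32/315, …
f∘r: x↦r, Dx↦Dx/r' in L_f ⇒ L₀.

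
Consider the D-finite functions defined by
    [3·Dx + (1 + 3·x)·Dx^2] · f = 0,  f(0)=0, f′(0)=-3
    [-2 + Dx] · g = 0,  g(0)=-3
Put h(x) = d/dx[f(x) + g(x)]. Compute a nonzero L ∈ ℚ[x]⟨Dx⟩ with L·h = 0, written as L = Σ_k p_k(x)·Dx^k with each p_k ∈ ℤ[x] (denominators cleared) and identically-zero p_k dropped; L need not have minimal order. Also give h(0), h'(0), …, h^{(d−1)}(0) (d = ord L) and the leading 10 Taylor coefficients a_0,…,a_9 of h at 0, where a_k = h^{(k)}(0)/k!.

f: a_k = 0, -3, 9/2, -9, 81/4, -243/5, 243/2, -2187/7, 6561/8, -2187, …
g: a_k = -3, -6, -6, -4, -2, -4/5, -4/15, -8/105, -2/105, -4/945, …
Weyl lclm of L_f,L_g ⇒ L₀ (ord ≤ 3).
h₀' ⇒ L via d/dx closure of L₀.
L = (-48 - 36·x) + (14 - 24·x - 36·x^2)·Dx + (5 + 21·x + 18·x^2)·Dx^2  (order 2).
h: a_k = -9, -3, -39, 73, -247, 3637/5, -32813/15, 688889/105, -2066719/105, 55801297/945, …
ICs: h(0) = -9, h′(0) = -3.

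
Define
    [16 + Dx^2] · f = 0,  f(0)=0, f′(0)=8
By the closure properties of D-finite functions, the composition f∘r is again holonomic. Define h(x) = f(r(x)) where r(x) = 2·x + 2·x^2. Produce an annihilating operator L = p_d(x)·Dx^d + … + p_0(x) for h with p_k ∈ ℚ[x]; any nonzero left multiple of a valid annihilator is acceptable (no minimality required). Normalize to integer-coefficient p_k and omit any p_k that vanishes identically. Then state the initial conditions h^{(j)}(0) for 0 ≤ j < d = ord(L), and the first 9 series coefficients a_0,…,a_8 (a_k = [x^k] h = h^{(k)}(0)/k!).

L = (64 + 384·x + 768·x^2 + 512·x^3) - 2·Dx + (1 + 2·x)·Dx^2  (order 2).
h: a_k = 0, 16, 16, -512/3, -512, 512/15, 2560, 1458176/315, -16384/45, …
ICs: h(0) = 0, h′(0) = 16.

f: a_k = 0, 8, 0, -64/3, 0, 256/15, 0, -2048/315, 0, …
Substitute x→r, Dx→(1/r')Dx; clear ⇒ L₀.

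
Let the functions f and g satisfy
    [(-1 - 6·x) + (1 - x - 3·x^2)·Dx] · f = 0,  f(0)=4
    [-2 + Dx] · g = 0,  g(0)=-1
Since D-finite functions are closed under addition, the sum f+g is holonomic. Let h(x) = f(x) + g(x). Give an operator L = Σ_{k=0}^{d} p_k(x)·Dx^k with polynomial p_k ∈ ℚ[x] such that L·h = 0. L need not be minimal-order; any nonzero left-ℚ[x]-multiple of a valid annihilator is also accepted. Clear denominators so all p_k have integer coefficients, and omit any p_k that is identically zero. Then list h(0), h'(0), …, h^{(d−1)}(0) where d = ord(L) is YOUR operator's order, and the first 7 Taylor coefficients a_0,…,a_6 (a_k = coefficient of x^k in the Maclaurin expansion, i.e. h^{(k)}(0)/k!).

L = (-12 - 16·x - 144·x^2 - 72·x^3) + (4 + 26·x + 74·x^2 - 24·x^3 - 36·x^4)·Dx + (1 - 9·x - x^2 + 30·x^3 + 18·x^4)·Dx^2  (order 2).
h: a_k = 3, 2, 14, 80/3, 226/3, 2396/15, 17456/45, …
ICs: h(0) = 3, h′(0) = 2.

f: a_k = 4, 4, 16, 28, 76, 160, 388, …
g: a_k = -1, -2, -2, -4/3, -2/3, -4/15, -4/45, …
f+g: L₀ = lclm(L_f,L_g), ord ≤ 1+1.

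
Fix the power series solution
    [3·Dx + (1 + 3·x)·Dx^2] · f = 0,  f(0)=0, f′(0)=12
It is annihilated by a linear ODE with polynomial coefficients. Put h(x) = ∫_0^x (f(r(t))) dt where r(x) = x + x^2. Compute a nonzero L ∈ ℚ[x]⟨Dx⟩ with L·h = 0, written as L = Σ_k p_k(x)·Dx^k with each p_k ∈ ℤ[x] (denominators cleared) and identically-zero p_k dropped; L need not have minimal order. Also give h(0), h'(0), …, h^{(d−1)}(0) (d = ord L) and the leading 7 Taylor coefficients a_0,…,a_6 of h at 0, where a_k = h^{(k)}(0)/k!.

L = (1 + 6·x + 6·x^2)·Dx^2 + (1 + 5·x + 9·x^2 + 6·x^3)·Dx^3  (order 3).
h: a_k = 0, 0, 6, -2, 0, 9/5, -18/5, …
ICs: h(0) = 0, h′(0) = 0, h′′(0) = 12.

f: a_k = 0, 12, -18, 36, -81, 972/5, -486, …
f∘r: x↦r, Dx↦Dx/r' in L_f ⇒ L₀.
∫: right-multiply L₀ by Dx.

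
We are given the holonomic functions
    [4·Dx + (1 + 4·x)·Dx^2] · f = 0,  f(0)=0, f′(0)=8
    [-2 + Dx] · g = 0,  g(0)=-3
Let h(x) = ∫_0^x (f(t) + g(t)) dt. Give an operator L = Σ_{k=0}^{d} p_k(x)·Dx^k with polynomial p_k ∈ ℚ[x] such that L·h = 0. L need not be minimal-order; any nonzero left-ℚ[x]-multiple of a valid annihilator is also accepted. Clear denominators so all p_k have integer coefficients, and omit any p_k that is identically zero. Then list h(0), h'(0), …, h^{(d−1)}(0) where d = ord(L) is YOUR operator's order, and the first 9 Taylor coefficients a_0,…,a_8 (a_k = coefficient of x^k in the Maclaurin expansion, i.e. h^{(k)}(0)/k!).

f: a_k = 0, 8, -16, 128/3, -128, 2048/5, -4096/3, 32768/7, -16384, …
g: a_k = -3, -6, -6, -4, -2, -4/5, -4/15, -8/105, -2/105, …
Weyl lclm of L_f,L_g ⇒ L₀ (ord ≤ 3).
h=∫h₀ ⇒ L = L₀·Dx.
L = (-40 - 32·x)·Dx^2 + (14 - 16·x - 32·x^2)·Dx^3 + (3 + 16·x + 16·x^2)·Dx^4  (order 4).
h: a_k = 0, -3, 1, -22/3, 29/3, -26, 1022/15, -6828/35, 8777/15, …
ICs: h(0) = 0, h′(0) = -3, h′′(0) = 2, h′′′(0) = -44.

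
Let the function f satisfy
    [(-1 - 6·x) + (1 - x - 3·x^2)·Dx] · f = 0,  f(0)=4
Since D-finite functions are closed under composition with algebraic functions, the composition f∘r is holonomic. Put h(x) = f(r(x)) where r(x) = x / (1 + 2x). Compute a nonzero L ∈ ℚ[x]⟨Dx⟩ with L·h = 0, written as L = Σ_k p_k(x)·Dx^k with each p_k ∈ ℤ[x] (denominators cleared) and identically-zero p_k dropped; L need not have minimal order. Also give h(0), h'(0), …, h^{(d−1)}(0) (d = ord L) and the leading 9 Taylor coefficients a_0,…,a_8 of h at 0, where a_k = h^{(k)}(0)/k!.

f: a_k = 4, 4, 16, 28, 76, 160, 388, 868, 2032, …
L₀ from L_f via x↦r, Dx↦r'^{-1}Dx.
L = (1 + 8·x) + (-1 - 5·x - 5·x^2 + 2·x^3)·Dx  (order 1).
h: a_k = 4, 4, 8, -20, 68, -224, 740, -2444, 8072, …
ICs: h(0) = 4.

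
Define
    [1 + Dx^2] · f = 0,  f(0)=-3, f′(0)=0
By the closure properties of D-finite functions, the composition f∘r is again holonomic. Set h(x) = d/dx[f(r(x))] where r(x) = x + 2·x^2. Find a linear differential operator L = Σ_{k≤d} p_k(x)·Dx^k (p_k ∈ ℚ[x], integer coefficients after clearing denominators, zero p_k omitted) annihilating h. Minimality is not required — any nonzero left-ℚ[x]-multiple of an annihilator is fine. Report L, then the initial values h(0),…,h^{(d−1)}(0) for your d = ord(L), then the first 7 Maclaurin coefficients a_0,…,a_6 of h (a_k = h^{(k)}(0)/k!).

f: a_k = -3, 0, 3/2, 0, -1/8, 0, 1/240, …
Change of var in L_f (x↦r) gives L₀.
h₀' ⇒ L via d/dx closure of L₀.
L = (49 + 16·x + 96·x^2 + 256·x^3 + 256·x^4) + (-12 - 48·x)·Dx + (1 + 8·x + 16·x^2)·Dx^2  (order 2).
h: a_k = 0, 3, 18, 47/2, -5, -719/40, -553/20, …
ICs: h(0) = 0, h′(0) = 3.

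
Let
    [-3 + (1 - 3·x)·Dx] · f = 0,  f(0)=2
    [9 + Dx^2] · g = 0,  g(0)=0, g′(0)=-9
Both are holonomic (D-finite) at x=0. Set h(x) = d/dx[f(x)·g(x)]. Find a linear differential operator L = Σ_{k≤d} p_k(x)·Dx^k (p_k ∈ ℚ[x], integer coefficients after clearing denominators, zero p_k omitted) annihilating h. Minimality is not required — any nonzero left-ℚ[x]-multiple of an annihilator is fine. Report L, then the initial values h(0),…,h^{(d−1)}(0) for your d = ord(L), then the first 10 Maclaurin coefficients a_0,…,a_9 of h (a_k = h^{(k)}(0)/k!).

L = (-9 - 54·x + 81·x^2) + (-6 + 18·x)·Dx + (1 - 6·x + 9·x^2)·Dx^2  (order 2).
h: a_k = -18, -108, -405, -1620, -24543/4, -220887/10, -3091689/40, -9275067/35, -2003421033/2240, -667807011/224, …
ICs: h(0) = -18, h′(0) = -108.

f: a_k = 2, 6, 18, 54, 162, 486, 1458, 4374, 13122, 39366, …
g: a_k = 0, -9, 0, 27/2, 0, -243/40, 0, 729/560, 0, -729/4480, …
f·g: L₀ = L_f ⊗_s L_g, ord ≤ 1·2.
Differentiate: ansatz ord ≤ ord L₀ ⇒ L.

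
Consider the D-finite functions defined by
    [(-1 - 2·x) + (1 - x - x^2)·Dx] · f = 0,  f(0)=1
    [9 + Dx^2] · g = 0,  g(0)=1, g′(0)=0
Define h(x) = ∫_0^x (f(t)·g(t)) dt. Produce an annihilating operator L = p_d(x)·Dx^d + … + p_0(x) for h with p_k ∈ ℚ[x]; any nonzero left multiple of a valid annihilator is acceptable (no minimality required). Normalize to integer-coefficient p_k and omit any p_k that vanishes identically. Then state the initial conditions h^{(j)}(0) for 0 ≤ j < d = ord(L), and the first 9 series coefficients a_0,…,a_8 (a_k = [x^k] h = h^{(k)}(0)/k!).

L = (-7 + 9·x + 9·x^2)·Dx + (2 + 4·x)·Dx^2 + (-1 + x + x^2)·Dx^3  (order 3).
h: a_k = 0, 1, 1/2, -5/6, -3/8, -1/8, -17/48, -43/80, -471/640, …
ICs: h(0) = 0, h′(0) = 1, h′′(0) = 1.

f: a_k = 1, 1, 2, 3, 5, 8, 13, 21, 34, …
g: a_k = 1, 0, -9/2, 0, 27/8, 0, -81/80, 0, 729/4480, …
h₀=f·g: eliminate ⇒ L₀, order ≤ 1·2.
h=∫h₀ ⇒ L = L₀·Dx.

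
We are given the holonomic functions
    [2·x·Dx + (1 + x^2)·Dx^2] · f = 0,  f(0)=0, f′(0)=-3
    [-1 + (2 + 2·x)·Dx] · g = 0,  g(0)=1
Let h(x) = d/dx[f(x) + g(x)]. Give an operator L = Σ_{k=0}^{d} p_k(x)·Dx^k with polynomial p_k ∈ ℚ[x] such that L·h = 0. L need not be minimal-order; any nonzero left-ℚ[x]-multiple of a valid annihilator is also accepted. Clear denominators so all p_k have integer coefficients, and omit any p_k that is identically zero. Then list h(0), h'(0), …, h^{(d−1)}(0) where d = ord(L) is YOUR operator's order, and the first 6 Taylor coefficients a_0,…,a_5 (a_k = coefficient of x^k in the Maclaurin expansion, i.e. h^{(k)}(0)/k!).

L = (-4 - 10·x + 12·x^2 + 6·x^3) + (-11 - 16·x + 10·x^2 + 48·x^3 + 21·x^4)·Dx + (-2 + 6·x + 12·x^2 + 12·x^3 + 14·x^4 + 6·x^5)·Dx^2  (order 2).
h: a_k = -5/2, -1/4, 51/16, -5/32, -733/256, -63/512, …
ICs: h(0) = -5/2, h′(0) = -1/4.

f: a_k = 0, -3, 0, 1, 0, -3/5, …
g: a_k = 1, 1/2, -1/8, 1/16, -5/128, 7/256, …
h₀=f+g: left-lcm gives L₀, ord ≤ 3.
Derive L from L₀ (diff closure).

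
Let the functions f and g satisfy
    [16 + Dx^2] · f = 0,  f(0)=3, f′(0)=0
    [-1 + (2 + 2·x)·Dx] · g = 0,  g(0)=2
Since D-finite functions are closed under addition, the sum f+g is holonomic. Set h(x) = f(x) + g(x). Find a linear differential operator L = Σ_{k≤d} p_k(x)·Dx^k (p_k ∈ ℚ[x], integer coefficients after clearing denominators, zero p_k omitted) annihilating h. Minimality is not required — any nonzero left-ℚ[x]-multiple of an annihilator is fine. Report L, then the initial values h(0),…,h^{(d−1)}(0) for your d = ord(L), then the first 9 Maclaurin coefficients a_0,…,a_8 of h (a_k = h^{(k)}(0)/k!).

L = (-1072 - 2048·x - 1024·x^2) + (2016 + 6112·x + 6144·x^2 + 2048·x^3)·Dx + (-67 - 128·x - 64·x^2)·Dx^2 + (126 + 382·x + 384·x^2 + 128·x^3)·Dx^3  (order 3).
h: a_k = 5, 1, -97/4, 1/8, 2043/64, 7/128, -131387/7680, 33/1024, 8343563/1720320, …
ICs: h(0) = 5, h′(0) = 1, h′′(0) = -97/2.

f: a_k = 3, 0, -24, 0, 32, 0, -256/15, 0, 512/105, …
g: a_k = 2, 1, -1/4, 1/8, -5/64, 7/128, -21/512, 33/1024, -429/16384, …
Weyl lclm of L_f,L_g ⇒ L₀ (ord ≤ 3).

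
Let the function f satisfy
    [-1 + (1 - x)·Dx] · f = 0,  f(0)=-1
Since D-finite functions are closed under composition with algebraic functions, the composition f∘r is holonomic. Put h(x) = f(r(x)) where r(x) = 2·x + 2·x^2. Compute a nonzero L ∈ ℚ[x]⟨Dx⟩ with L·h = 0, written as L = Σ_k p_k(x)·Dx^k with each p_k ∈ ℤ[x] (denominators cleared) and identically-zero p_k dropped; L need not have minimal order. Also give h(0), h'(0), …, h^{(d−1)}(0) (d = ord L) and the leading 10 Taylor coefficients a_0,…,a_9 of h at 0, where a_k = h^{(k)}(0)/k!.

L = (2 + 4·x) + (-1 + 2·x + 2·x^2)·Dx  (order 1).
h: a_k = -1, -2, -6, -16, -44, -120, -328, -896, -2448, -6688, …
ICs: h(0) = -1.

f: a_k = -1, -1, -1, -1, -1, -1, -1, -1, -1, -1, …
h₀=f(r): pull back L_f along r ⇒ L₀.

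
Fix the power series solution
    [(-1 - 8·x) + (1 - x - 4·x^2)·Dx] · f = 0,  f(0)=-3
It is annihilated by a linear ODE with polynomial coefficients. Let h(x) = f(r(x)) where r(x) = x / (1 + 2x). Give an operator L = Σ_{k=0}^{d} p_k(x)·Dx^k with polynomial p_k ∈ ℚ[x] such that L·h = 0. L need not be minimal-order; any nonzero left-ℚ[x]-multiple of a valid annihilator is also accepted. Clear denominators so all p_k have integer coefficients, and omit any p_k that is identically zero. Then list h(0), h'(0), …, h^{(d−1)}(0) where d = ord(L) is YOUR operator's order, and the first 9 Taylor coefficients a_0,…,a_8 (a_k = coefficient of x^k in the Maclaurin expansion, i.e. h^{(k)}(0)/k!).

f: a_k = -3, -3, -15, -27, -87, -195, -543, -1323, -3495, …
Change of var in L_f (x↦r) gives L₀.
L = (1 + 10·x) + (-1 - 5·x - 4·x^2 + 4·x^3)·Dx  (order 1).
h: a_k = -3, -3, -9, 21, -81, 285, -1017, 3621, -12897, …
ICs: h(0) = -3.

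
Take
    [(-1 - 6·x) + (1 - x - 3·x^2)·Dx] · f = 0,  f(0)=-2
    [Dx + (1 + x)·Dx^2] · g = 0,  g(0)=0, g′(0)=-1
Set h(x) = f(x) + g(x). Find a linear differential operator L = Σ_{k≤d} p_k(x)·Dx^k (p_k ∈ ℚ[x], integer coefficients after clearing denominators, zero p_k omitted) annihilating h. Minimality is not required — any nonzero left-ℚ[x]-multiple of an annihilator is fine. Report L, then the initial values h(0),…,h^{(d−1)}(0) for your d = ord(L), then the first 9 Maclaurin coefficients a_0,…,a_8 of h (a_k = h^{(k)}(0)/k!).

L = (58 + 350·x + 636·x^2 + 756·x^3 + 324·x^4)·Dx + (40 + 364·x + 976·x^2 + 1632·x^3 + 1530·x^4 + 540·x^5)·Dx^2 + (-9 - 31·x - 27·x^2 + 115·x^3 + 345·x^4 + 333·x^5 + 108·x^6)·Dx^3  (order 3).
h: a_k = -2, -3, -15/2, -43/3, -151/4, -401/5, -1163/6, -3039/7, -8127/8, …
ICs: h(0) = -2, h′(0) = -3, h′′(0) = -15.

f: a_k = -2, -2, -8, -14, -38, -80, -194, -434, -1016, …
g: a_k = 0, -1, 1/2, -1/3, 1/4, -1/5, 1/6, -1/7, 1/8, …
Weyl lclm of L_f,L_g ⇒ L₀ (ord ≤ 3).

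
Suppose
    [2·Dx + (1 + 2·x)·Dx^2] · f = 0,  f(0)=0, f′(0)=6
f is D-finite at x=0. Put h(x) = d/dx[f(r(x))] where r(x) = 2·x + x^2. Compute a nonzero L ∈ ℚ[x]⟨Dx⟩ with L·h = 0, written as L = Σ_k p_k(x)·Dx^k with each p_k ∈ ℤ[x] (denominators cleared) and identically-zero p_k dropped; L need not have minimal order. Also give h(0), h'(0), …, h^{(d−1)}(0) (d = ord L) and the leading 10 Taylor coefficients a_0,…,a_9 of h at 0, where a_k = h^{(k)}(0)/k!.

f: a_k = 0, 6, -6, 8, -12, 96/5, -32, 384/7, -96, 512/3, …
h₀=f(r): pull back L_f along r ⇒ L₀.
Derive L from L₀ (diff closure).
L = (3 + 4·x + 2·x^2) + (1 + 5·x + 6·x^2 + 2·x^3)·Dx  (order 1).
h: a_k = 12, -36, 120, -408, 1392, -4752, 16224, -55392, 189120, -645696, …
ICs: h(0) = 12.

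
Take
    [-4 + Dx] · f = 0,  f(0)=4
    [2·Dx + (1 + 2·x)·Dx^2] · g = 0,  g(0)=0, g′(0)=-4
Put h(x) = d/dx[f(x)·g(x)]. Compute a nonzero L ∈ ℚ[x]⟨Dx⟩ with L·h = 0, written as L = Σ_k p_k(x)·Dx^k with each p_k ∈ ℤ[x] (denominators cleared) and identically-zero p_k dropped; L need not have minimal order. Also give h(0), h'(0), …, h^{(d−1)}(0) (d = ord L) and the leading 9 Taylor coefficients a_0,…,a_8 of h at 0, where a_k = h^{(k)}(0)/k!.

L = (16 + 64·x + 128·x^2) + (-8 - 40·x - 64·x^2)·Dx + (1 + 6·x + 8·x^2)·Dx^2  (order 2).
h: a_k = -16, -96, -256, -384, -1408/3, -1024/3, -17408/45, 2048/45, -11264/21, …
ICs: h(0) = -16, h′(0) = -96.

f: a_k = 4, 16, 32, 128/3, 128/3, 512/15, 1024/45, 4096/315, 2048/315, …
g: a_k = 0, -4, 4, -16/3, 8, -64/5, 64/3, -256/7, 64, …
h₀=f·g: eliminate ⇒ L₀, order ≤ 1·2.
Derive L from L₀ (diff closure).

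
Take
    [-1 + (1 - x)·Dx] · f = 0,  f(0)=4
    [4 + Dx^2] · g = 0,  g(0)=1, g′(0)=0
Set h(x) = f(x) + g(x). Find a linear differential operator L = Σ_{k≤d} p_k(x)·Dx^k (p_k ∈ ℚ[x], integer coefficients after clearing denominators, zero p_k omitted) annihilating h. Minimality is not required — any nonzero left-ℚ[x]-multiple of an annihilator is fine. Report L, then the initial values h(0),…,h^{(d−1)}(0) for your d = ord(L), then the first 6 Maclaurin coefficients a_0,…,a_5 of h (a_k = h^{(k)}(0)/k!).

f: a_k = 4, 4, 4, 4, 4, 4, …
g: a_k = 1, 0, -2, 0, 2/3, 0, …
Weyl lclm of L_f,L_g ⇒ L₀ (ord ≤ 3).
L = (20 - 16·x + 8·x^2) + (-12 + 28·x - 24·x^2 + 8·x^3)·Dx + (5 - 4·x + 2·x^2)·Dx^2 + (-3 + 7·x - 6·x^2 + 2·x^3)·Dx^3  (order 3).
h: a_k = 5, 4, 2, 4, 14/3, 4, …
ICs: h(0) = 5, h′(0) = 4, h′′(0) = 4.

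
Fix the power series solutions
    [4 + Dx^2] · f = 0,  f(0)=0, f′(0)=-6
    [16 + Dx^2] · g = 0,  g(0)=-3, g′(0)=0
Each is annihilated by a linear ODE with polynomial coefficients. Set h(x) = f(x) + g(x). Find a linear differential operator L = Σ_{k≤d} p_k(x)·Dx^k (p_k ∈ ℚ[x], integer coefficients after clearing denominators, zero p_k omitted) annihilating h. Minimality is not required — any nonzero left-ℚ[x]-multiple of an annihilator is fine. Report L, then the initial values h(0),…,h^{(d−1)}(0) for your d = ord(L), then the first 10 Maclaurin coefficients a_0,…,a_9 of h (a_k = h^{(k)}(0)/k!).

L = 64 + 20·Dx^2 + Dx^4  (order 4).
h: a_k = -3, -6, 24, 4, -32, -4/5, 256/15, 8/105, -512/105, -4/945, …
ICs: h(0) = -3, h′(0) = -6, h′′(0) = 48, h′′′(0) = 24.

f: a_k = 0, -6, 0, 4, 0, -4/5, 0, 8/105, 0, -4/945, …
g: a_k = -3, 0, 24, 0, -32, 0, 256/15, 0, -512/105, 0, …
f+g: L₀ = lclm(L_f,L_g), ord ≤ 2+2.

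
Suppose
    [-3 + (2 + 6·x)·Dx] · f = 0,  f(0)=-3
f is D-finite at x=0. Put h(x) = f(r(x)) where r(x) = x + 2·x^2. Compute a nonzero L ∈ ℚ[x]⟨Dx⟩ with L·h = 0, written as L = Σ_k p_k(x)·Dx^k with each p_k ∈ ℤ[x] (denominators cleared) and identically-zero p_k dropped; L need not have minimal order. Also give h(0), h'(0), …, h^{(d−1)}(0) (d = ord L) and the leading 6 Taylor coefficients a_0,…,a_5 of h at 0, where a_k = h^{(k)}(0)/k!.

f: a_k = -3, -9/2, 27/8, -81/16, 1215/128, -5103/256, …
Change of var in L_f (x↦r) gives L₀.
L = (-3 - 12·x) + (2 + 6·x + 12·x^2)·Dx  (order 1).
h: a_k = -3, -9/2, -45/8, 135/16, -945/128, -1215/256, …
ICs: h(0) = -3.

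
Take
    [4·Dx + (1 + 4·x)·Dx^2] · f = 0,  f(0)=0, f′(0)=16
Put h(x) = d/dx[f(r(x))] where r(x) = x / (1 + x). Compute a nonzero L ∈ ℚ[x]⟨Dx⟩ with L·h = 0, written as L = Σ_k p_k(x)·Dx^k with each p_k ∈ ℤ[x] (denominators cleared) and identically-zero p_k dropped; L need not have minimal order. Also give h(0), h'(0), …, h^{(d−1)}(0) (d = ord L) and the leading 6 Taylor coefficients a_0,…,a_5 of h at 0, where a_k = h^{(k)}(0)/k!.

f: a_k = 0, 16, -32, 256/3, -256, 4096/5, …
f∘r: x↦r, Dx↦Dx/r' in L_f ⇒ L₀.
Derive L from L₀ (diff closure).
L = (6 + 10·x) + (1 + 6·x + 5·x^2)·Dx  (order 1).
h: a_k = 16, -96, 496, -2496, 12496, -62496, …
ICs: h(0) = 16.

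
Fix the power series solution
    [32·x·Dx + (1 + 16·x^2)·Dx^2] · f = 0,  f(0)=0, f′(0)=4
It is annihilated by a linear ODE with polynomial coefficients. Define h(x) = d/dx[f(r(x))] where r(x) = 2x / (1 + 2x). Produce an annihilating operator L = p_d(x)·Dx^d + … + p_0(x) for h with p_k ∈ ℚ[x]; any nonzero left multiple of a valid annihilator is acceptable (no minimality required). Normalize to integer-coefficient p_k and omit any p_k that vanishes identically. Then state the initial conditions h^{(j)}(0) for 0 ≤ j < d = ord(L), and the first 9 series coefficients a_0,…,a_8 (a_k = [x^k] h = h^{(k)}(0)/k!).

f: a_k = 0, 4, 0, -64/3, 0, 1024/5, 0, -16384/7, 0, …
f∘r: x↦r, Dx↦Dx/r' in L_f ⇒ L₀.
Derive L from L₀ (diff closure).
L = (4 + 136·x) + (1 + 4·x + 68·x^2)·Dx  (order 1).
h: a_k = 8, -32, -416, 3840, 12928, -312832, 372224, 19783680, -104445952, …
ICs: h(0) = 8.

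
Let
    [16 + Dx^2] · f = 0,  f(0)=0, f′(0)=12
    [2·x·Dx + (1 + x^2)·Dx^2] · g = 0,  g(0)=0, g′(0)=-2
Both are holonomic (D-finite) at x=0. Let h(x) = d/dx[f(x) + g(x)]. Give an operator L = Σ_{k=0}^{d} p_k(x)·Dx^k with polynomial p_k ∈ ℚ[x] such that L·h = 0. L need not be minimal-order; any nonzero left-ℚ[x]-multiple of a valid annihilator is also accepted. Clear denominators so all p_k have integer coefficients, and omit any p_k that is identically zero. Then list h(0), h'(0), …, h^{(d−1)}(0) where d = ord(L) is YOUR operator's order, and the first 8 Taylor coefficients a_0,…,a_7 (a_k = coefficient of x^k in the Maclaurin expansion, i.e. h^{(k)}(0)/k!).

L = (64·x + 704·x^3 + 256·x^5) + (112 + 416·x^2 + 432·x^4 + 128·x^6)·Dx + (4·x + 44·x^3 + 16·x^5)·Dx^2 + (7 + 26·x^2 + 27·x^4 + 8·x^6)·Dx^3  (order 3).
h: a_k = 10, 0, -94, 0, 126, 0, -994/15, 0, …
ICs: h(0) = 10, h′(0) = 0, h′′(0) = -188.

f: a_k = 0, 12, 0, -32, 0, 128/5, 0, -1024/105, …
g: a_k = 0, -2, 0, 2/3, 0, -2/5, 0, 2/7, …
f+g: L₀ = lclm(L_f,L_g), ord ≤ 2+2.
Derive L from L₀ (diff closure).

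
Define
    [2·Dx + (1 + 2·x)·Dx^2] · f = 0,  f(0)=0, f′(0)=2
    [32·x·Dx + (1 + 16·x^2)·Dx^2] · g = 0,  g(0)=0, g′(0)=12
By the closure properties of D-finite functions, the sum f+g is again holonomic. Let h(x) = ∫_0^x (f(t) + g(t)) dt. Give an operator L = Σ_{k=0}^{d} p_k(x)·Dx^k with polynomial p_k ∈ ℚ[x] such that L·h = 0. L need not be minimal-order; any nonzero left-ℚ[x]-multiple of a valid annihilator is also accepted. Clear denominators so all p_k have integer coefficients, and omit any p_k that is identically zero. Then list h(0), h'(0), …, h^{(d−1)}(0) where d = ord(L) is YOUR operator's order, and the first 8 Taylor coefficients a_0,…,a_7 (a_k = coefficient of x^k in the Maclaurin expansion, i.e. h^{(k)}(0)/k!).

f: a_k = 0, 2, -2, 8/3, -4, 32/5, -32/3, 128/7, …
g: a_k = 0, 12, 0, -64, 0, 3072/5, 0, -49152/7, …
L₀ := lclm(L_f,L_g); ord L₀ ≤ 2+2.
h=∫h₀ ⇒ L = L₀·Dx.
L = (-32 - 192·x + 1536·x^2 + 1024·x^3)·Dx^2 + (-20 - 64·x + 576·x^2 + 3072·x^3 + 2048·x^4)·Dx^3 + (-1 + 14·x + 32·x^2 + 256·x^3 + 768·x^4 + 512·x^5)·Dx^4  (order 4).
h: a_k = 0, 0, 7, -2/3, -46/3, -4/5, 1552/15, -32/21, …
ICs: h(0) = 0, h′(0) = 0, h′′(0) = 14, h′′′(0) = -4.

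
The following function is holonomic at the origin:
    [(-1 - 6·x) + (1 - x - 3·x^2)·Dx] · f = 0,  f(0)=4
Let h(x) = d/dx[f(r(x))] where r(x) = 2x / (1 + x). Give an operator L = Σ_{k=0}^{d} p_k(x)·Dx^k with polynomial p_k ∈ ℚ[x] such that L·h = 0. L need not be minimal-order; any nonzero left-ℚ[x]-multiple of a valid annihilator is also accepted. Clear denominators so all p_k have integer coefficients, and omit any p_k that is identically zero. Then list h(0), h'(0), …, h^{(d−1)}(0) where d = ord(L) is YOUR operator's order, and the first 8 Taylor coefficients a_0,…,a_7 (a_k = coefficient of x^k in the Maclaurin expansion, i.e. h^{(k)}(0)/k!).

f: a_k = 4, 4, 16, 28, 76, 160, 388, 868, …
h₀=f(r): pull back L_f along r ⇒ L₀.
h=h₀': d/dx-closure on L₀ ⇒ L.
L = (14 + 78·x + 546·x^2 + 338·x^3) + (-1 - 14·x + 182·x^3 + 169·x^4)·Dx  (order 1).
h: a_k = 8, 112, 312, 2912, 6760, 56784, 123032, 984256, …
ICs: h(0) = 8.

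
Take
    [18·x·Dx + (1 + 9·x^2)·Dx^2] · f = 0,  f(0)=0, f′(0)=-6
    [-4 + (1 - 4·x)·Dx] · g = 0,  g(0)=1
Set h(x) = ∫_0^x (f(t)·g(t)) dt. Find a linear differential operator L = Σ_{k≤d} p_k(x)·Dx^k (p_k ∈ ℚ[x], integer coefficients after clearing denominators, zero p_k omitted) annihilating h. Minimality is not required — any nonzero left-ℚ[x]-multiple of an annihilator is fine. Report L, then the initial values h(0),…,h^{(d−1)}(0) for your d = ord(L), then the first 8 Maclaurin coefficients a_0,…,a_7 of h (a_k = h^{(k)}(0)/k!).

f: a_k = 0, -6, 0, 18, 0, -486/5, 0, 4374/7, …
g: a_k = 1, 4, 16, 64, 256, 1024, 4096, 16384, …
Sym-product of L_f,L_g gives L₀ (≤ ord 2).
h=∫h₀ ⇒ L = L₀·Dx.
L = 72·x·Dx + (8 - 18·x + 144·x^2)·Dx^2 + (-1 + 4·x - 9·x^2 + 36·x^3)·Dx^3  (order 3).
h: a_k = 0, 0, -3, -8, -39/2, -312/5, -1121/5, -26904/35, …
ICs: h(0) = 0, h′(0) = 0, h′′(0) = -6.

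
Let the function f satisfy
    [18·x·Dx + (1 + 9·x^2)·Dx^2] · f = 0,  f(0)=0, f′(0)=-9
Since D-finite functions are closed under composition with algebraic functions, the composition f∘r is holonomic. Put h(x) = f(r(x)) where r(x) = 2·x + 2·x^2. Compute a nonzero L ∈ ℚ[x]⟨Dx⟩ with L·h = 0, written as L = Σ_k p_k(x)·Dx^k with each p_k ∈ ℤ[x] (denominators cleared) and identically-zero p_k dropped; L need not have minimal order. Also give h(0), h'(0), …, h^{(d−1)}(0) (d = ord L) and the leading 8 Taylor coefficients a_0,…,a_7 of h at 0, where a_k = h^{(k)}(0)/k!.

f: a_k = 0, -9, 0, 27, 0, -729/5, 0, 6561/7, …
L₀ from L_f via x↦r, Dx↦r'^{-1}Dx.
L = (-2 + 72·x + 288·x^2 + 432·x^3 + 216·x^4)·Dx + (1 + 2·x + 36·x^2 + 144·x^3 + 180·x^4 + 72·x^5)·Dx^2  (order 2).
h: a_k = 0, -18, -18, 216, 648, -20088/5, -23112, 513216/7, …
ICs: h(0) = 0, h′(0) = -18.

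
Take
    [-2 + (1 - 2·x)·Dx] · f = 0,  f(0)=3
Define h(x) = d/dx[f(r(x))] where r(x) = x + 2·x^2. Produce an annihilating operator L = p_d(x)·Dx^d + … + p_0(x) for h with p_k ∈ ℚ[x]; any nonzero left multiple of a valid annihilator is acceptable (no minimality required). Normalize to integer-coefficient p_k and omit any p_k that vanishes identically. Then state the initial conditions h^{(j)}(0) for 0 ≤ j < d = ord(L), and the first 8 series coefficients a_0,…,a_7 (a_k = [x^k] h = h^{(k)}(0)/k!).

L = (8 + 24·x + 48·x^2) + (-1 - 2·x + 12·x^2 + 16·x^3)·Dx  (order 1).
h: a_k = 6, 48, 216, 960, 3840, 14976, 56448, 208896, …
ICs: h(0) = 6.

f: a_k = 3, 6, 12, 24, 48, 96, 192, 384, …
h₀=f(r): pull back L_f along r ⇒ L₀.
Derive L from L₀ (diff closure).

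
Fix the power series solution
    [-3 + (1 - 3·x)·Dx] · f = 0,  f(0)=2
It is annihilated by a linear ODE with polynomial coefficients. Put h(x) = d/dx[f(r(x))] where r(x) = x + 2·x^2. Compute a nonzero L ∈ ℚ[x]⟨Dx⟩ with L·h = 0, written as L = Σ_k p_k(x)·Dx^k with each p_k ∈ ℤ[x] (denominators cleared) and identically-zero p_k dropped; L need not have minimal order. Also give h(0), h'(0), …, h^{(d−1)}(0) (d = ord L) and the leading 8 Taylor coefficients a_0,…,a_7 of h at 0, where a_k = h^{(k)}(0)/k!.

L = (10 + 36·x + 72·x^2) + (-1 - x + 18·x^2 + 24·x^3)·Dx  (order 1).
h: a_k = 6, 60, 378, 2232, 12150, 63828, 325458, 1626480, …
ICs: h(0) = 6.

f: a_k = 2, 6, 18, 54, 162, 486, 1458, 4374, …
h₀=f(r): pull back L_f along r ⇒ L₀.
h₀' ⇒ L via d/dx closure of L₀.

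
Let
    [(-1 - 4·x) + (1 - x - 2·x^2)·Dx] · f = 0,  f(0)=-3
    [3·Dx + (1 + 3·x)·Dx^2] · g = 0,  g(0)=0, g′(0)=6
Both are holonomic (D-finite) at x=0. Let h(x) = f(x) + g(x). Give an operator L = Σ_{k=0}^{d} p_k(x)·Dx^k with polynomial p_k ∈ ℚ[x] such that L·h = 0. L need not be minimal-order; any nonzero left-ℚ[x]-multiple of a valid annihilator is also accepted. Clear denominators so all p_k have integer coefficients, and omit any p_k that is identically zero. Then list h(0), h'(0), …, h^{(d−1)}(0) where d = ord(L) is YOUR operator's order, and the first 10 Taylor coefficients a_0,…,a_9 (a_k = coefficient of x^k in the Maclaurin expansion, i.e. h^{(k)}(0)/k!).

L = (66 + 270·x + 576·x^2 + 336·x^3 + 288·x^4)·Dx + (4 + 96·x + 492·x^2 + 832·x^3 + 696·x^4 + 480·x^5)·Dx^2 + (-3 - 19·x - 25·x^2 + 39·x^3 + 116·x^4 + 164·x^5 + 96·x^6)·Dx^3  (order 3).
h: a_k = -3, 3, -18, 3, -147/2, 171/5, -372, 2589/7, -8613/4, 3351, …
ICs: h(0) = -3, h′(0) = 3, h′′(0) = -36.

f: a_k = -3, -3, -9, -15, -33, -63, -129, -255, -513, -1023, …
g: a_k = 0, 6, -9, 18, -81/2, 486/5, -243, 4374/7, -6561/4, 4374, …
Sum ⇒ L₀ = lclm(L_f,L_g) in ℚ(x)⟨Dx⟩.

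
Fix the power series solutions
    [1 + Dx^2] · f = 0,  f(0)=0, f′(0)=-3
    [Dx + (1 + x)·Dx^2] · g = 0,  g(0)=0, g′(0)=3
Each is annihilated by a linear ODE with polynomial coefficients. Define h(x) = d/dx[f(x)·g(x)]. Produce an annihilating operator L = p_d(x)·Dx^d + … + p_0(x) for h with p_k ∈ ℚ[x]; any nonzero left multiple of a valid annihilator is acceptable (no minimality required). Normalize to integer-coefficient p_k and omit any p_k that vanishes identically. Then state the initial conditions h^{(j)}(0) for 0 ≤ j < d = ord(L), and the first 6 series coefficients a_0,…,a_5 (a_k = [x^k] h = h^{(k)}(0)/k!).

f: a_k = 0, -3, 0, 1/2, 0, -1/40, …
g: a_k = 0, 3, -3/2, 1, -3/4, 3/5, …
h₀=f·g: eliminate ⇒ L₀, order ≤ 2·2.
Derive L from L₀ (diff closure).
L = (-25 - 44·x - 42·x^2 + 12·x^3 + 43·x^4 + 24·x^5 + 4·x^6) + (-24 - 32·x + 20·x^2 + 60·x^3 + 40·x^4 + 8·x^5)·Dx + (-28 - 44·x - 14·x^2 + 72·x^3 + 98·x^4 + 48·x^5 + 8·x^6)·Dx^2 + (-24 - 32·x + 20·x^2 + 60·x^3 + 40·x^4 + 8·x^5)·Dx^3 + (-3 + 28·x^2 + 60·x^3 + 55·x^4 + 24·x^5 + 4·x^6)·Dx^4  (order 4).
h: a_k = 0, -18, 27/2, -6, 15/2, -33/4, …
ICs: h(0) = 0, h′(0) = -18, h′′(0) = 27, h′′′(0) = -36.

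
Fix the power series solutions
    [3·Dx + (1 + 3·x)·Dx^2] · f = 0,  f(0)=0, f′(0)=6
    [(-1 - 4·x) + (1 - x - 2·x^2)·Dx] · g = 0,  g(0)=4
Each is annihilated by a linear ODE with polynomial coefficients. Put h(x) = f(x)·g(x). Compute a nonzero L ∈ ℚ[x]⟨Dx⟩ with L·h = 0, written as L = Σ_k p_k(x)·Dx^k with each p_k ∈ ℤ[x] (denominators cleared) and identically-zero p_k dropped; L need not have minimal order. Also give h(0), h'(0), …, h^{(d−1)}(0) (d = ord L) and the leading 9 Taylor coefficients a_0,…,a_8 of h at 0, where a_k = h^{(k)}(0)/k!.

L = (7 + 24·x) + (-1 + 17·x + 30·x^2)·Dx + (-1 - 2·x + 5·x^2 + 6·x^3)·Dx^2  (order 2).
h: a_k = 0, 24, -12, 108, -78, 2634/5, -3006/5, 103314/35, -33681/7, …
ICs: h(0) = 0, h′(0) = 24.

f: a_k = 0, 6, -9, 18, -81/2, 486/5, -243, 4374/7, -6561/4, …
g: a_k = 4, 4, 12, 20, 44, 84, 172, 340, 684, …
Sym-product of L_f,L_g gives L₀ (≤ ord 2).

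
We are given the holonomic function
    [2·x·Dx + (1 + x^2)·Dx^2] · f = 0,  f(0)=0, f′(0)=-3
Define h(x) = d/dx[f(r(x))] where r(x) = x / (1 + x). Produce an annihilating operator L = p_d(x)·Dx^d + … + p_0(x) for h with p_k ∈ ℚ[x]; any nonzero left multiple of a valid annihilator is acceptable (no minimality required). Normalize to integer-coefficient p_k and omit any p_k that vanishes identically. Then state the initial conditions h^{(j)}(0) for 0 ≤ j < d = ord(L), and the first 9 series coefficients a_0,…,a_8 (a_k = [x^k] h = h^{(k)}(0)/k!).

f: a_k = 0, -3, 0, 1, 0, -3/5, 0, 3/7, 0, …
Substitute x→r, Dx→(1/r')Dx; clear ⇒ L₀.
h=h₀': d/dx-closure on L₀ ⇒ L.
L = (2 + 4·x) + (1 + 2·x + 2·x^2)·Dx  (order 1).
h: a_k = -3, 6, -6, 0, 12, -24, 24, 0, -48, …
ICs: h(0) = -3.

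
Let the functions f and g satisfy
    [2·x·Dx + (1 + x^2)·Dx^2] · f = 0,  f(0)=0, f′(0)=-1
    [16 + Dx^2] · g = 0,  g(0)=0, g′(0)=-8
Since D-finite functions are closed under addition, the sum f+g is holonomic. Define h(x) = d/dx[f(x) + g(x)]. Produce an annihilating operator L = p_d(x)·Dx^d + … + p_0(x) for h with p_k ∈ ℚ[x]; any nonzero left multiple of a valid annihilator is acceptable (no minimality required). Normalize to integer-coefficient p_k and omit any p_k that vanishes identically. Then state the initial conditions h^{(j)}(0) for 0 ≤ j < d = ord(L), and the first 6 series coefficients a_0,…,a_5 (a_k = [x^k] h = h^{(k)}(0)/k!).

L = (64·x + 704·x^3 + 256·x^5) + (112 + 416·x^2 + 432·x^4 + 128·x^6)·Dx + (4·x + 44·x^3 + 16·x^5)·Dx^2 + (7 + 26·x^2 + 27·x^4 + 8·x^6)·Dx^3  (order 3).
h: a_k = -9, 0, 65, 0, -259/3, 0, …
ICs: h(0) = -9, h′(0) = 0, h′′(0) = 130.

f: a_k = 0, -1, 0, 1/3, 0, -1/5, …
g: a_k = 0, -8, 0, 64/3, 0, -256/15, …
Weyl lclm of L_f,L_g ⇒ L₀ (ord ≤ 4).
Differentiate: ansatz ord ≤ ord L₀ ⇒ L.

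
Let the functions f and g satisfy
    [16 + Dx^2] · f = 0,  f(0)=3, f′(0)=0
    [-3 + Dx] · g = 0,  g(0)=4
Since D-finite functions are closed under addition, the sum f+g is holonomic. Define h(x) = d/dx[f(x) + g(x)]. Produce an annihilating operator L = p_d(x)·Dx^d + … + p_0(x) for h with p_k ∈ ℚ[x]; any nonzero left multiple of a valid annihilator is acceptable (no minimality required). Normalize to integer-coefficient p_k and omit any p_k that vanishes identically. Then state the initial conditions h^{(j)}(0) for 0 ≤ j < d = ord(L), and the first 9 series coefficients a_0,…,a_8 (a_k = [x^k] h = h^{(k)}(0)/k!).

L = 48 - 16·Dx + 3·Dx^2 - Dx^3  (order 3).
h: a_k = 12, -12, 54, 182, 81/2, -781/10, 243/20, 2653/60, 2187/1120, …
ICs: h(0) = 12, h′(0) = -12, h′′(0) = 108.

f: a_k = 3, 0, -24, 0, 32, 0, -256/15, 0, 512/105, …
g: a_k = 4, 12, 18, 18, 27/2, 81/10, 81/20, 243/140, 729/1120, …
L₀ := lclm(L_f,L_g); ord L₀ ≤ 2+1.
Differentiate: ansatz ord ≤ ord L₀ ⇒ L.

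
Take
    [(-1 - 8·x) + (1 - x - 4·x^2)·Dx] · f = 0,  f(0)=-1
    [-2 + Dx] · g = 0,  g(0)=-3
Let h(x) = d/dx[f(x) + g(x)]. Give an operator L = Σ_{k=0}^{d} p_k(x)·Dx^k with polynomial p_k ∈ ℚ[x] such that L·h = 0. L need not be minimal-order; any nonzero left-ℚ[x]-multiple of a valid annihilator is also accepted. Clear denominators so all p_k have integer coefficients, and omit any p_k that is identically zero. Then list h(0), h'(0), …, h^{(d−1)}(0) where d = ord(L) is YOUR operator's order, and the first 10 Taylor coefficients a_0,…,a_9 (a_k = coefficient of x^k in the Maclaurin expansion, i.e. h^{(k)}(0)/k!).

f: a_k = -1, -1, -5, -9, -29, -65, -181, -441, -1165, -2929, …
g: a_k = -3, -6, -6, -4, -2, -4/5, -4/15, -8/105, -2/105, -4/945, …
Weyl lclm of L_f,L_g ⇒ L₀ (ord ≤ 2).
Derive L from L₀ (diff closure).
L = (34 + 452·x + 512·x^2 + 1920·x^3 + 768·x^4) + (-25 - 228·x - 334·x^2 - 864·x^3 + 160·x^4 + 256·x^5)·Dx + (4 + x + 39·x^2 - 48·x^3 - 272·x^4 - 128·x^5)·Dx^2  (order 2).
h: a_k = -7, -22, -39, -124, -329, -5438/5, -46313/15, -978616/105, -2767909/105, -71716058/945, …
ICs: h(0) = -7, h′(0) = -22.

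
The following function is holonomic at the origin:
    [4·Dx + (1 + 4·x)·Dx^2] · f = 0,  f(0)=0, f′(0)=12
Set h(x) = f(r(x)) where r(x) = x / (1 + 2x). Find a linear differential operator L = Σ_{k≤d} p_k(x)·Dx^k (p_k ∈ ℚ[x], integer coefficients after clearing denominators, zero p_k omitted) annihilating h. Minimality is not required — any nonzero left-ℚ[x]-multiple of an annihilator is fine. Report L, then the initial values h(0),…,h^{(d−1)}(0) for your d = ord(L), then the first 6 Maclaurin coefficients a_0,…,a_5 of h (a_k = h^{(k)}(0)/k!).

L = (8 + 24·x)·Dx + (1 + 8·x + 12·x^2)·Dx^2  (order 2).
h: a_k = 0, 12, -48, 208, -960, 23232/5, …
ICs: h(0) = 0, h′(0) = 12.

f: a_k = 0, 12, -24, 64, -192, 3072/5, …
h₀=f(r): pull back L_f along r ⇒ L₀.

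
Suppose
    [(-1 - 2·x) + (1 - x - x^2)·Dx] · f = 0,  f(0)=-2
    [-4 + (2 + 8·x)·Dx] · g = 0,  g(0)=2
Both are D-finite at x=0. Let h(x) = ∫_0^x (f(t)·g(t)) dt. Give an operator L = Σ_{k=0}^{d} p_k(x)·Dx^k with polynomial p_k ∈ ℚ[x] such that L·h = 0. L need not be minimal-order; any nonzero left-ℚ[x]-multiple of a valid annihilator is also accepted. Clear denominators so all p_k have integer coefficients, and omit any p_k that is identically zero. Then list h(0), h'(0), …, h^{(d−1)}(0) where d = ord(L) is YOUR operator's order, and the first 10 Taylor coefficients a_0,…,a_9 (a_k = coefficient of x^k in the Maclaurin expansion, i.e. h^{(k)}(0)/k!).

L = (3 + 4·x + 6·x^2)·Dx + (-1 - 3·x + 5·x^2 + 4·x^3)·Dx^2  (order 2).
h: a_k = 0, -4, -6, -8/3, -9, -4/5, -76/3, 180/7, -257/2, 2584/9, …
ICs: h(0) = 0, h′(0) = -4.

f: a_k = -2, -2, -4, -6, -10, -16, -26, -42, -68, -110, …
g: a_k = 2, 4, -4, 8, -20, 56, -168, 528, -1716, 5720, …
h₀=f·g: eliminate ⇒ L₀, order ≤ 1·1.
∫: right-multiply L₀ by Dx.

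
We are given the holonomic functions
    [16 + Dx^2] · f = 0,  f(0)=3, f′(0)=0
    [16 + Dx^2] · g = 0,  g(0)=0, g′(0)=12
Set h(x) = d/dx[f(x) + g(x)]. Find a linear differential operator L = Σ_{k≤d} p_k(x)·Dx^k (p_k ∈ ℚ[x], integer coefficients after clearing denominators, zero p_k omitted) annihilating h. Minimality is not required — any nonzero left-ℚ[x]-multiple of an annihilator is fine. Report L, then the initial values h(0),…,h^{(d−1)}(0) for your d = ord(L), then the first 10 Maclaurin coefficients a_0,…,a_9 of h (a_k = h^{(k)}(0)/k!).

f: a_k = 3, 0, -24, 0, 32, 0, -256/15, 0, 512/105, 0, …
g: a_k = 0, 12, 0, -32, 0, 128/5, 0, -1024/105, 0, 2048/945, …
Sum ⇒ L₀ = lclm(L_f,L_g) in ℚ(x)⟨Dx⟩.
Differentiate: ansatz ord ≤ ord L₀ ⇒ L.
L = 16 + Dx^2  (order 2).
h: a_k = 12, -48, -96, 128, 128, -512/5, -1024/15, 4096/105, 2048/105, -8192/945, …
ICs: h(0) = 12, h′(0) = -48.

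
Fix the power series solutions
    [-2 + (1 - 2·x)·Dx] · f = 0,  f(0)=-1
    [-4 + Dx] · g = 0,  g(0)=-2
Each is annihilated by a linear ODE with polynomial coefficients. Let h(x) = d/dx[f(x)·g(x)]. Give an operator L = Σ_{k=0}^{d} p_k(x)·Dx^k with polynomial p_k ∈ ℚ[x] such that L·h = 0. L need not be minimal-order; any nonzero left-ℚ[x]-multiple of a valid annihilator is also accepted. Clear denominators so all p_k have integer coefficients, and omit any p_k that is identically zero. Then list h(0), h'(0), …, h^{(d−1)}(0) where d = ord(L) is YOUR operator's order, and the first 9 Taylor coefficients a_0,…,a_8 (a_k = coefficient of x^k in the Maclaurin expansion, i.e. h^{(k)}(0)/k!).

f: a_k = -1, -2, -4, -8, -16, -32, -64, -128, -256, …
g: a_k = -2, -8, -16, -64/3, -64/3, -256/15, -512/45, -2048/315, -1024/315, …
f·g: L₀ = L_f ⊗_s L_g, ord ≤ 1·1.
Derive L from L₀ (diff closure).
L = (20 - 48·x + 32·x^2) + (-3 + 10·x - 8·x^2)·Dx  (order 1).
h: a_k = 12, 80, 304, 896, 6976/3, 84736/15, 39680/3, 9531392/315, 21449728/315, …
ICs: h(0) = 12.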